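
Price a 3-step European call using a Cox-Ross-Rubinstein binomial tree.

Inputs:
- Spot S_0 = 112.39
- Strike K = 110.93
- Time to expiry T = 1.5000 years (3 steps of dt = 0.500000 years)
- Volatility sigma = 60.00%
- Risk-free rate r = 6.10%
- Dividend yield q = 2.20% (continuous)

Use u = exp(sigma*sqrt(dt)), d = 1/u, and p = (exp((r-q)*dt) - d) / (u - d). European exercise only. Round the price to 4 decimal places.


Answer: Price = V(0,0) = 36.2998

Derivation:
dt = T/N = 0.500000
u = exp(sigma*sqrt(dt)) = 1.528465; d = 1/u = 0.654251
p = (exp((r-q)*dt) - d) / (u - d) = 0.418021
Discount per step: exp(-r*dt) = 0.969960
Stock lattice S(k, i) with i counting down-moves:
  k=0: S(0,0) = 112.3900
  k=1: S(1,0) = 171.7842; S(1,1) = 73.5313
  k=2: S(2,0) = 262.5662; S(2,1) = 112.3900; S(2,2) = 48.1079
  k=3: S(3,0) = 401.3232; S(3,1) = 171.7842; S(3,2) = 73.5313; S(3,3) = 31.4747
Terminal payoffs V(N, i) = max(S_T - K, 0):
  V(3,0) = 290.393234; V(3,1) = 60.854199; V(3,2) = 0.000000; V(3,3) = 0.000000
Backward induction: V(k, i) = exp(-r*dt) * [p * V(k+1, i) + (1-p) * V(k+1, i+1)].
  V(2,0) = exp(-r*dt) * [p*290.393234 + (1-p)*60.854199] = 152.096052
  V(2,1) = exp(-r*dt) * [p*60.854199 + (1-p)*0.000000] = 24.674206
  V(2,2) = exp(-r*dt) * [p*0.000000 + (1-p)*0.000000] = 0.000000
  V(1,0) = exp(-r*dt) * [p*152.096052 + (1-p)*24.674206] = 75.598015
  V(1,1) = exp(-r*dt) * [p*24.674206 + (1-p)*0.000000] = 10.004510
  V(0,0) = exp(-r*dt) * [p*75.598015 + (1-p)*10.004510] = 36.299804


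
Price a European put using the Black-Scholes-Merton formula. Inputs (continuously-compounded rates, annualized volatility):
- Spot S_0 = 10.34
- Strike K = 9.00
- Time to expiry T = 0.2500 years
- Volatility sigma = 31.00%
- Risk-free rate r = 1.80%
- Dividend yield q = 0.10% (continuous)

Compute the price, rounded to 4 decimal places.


d1 = (ln(S/K) + (r - q + 0.5*sigma^2) * T) / (sigma * sqrt(T)) = 1.00037285
d2 = d1 - sigma * sqrt(T) = 0.84537285
exp(-rT) = 0.99551011; exp(-qT) = 0.99975003
P = K * exp(-rT) * N(-d2) - S_0 * exp(-qT) * N(-d1)
N(-d1) = 0.15856505; N(-d2) = 0.19895135
P = 9.0000 * 0.99551011 * 0.19895135 - 10.3400 * 0.99975003 * 0.15856505 = 0.1434

Answer: Price = 0.1434


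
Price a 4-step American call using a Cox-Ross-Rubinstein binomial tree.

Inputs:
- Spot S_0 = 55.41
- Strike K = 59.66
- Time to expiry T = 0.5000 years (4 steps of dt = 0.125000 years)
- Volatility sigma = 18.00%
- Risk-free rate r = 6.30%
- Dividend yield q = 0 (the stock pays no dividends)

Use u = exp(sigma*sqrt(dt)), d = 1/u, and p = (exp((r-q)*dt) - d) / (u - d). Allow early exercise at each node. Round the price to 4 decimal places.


dt = T/N = 0.125000
u = exp(sigma*sqrt(dt)) = 1.065708; d = 1/u = 0.938343
p = (exp((r-q)*dt) - d) / (u - d) = 0.546170
Discount per step: exp(-r*dt) = 0.992156
Stock lattice S(k, i) with i counting down-moves:
  k=0: S(0,0) = 55.4100
  k=1: S(1,0) = 59.0509; S(1,1) = 51.9936
  k=2: S(2,0) = 62.9310; S(2,1) = 55.4100; S(2,2) = 48.7878
  k=3: S(3,0) = 67.0661; S(3,1) = 59.0509; S(3,2) = 51.9936; S(3,3) = 45.7797
  k=4: S(4,0) = 71.4729; S(4,1) = 62.9310; S(4,2) = 55.4100; S(4,3) = 48.7878; S(4,4) = 42.9571
Terminal payoffs V(N, i) = max(S_T - K, 0):
  V(4,0) = 11.812912; V(4,1) = 3.271026; V(4,2) = 0.000000; V(4,3) = 0.000000; V(4,4) = 0.000000
Backward induction: V(k, i) = exp(-r*dt) * [p * V(k+1, i) + (1-p) * V(k+1, i+1)]; then take max(V_cont, immediate exercise) for American.
  V(3,0) = exp(-r*dt) * [p*11.812912 + (1-p)*3.271026] = 7.874092; exercise = 7.406114; V(3,0) = max -> 7.874092
  V(3,1) = exp(-r*dt) * [p*3.271026 + (1-p)*0.000000] = 1.772522; exercise = 0.000000; V(3,1) = max -> 1.772522
  V(3,2) = exp(-r*dt) * [p*0.000000 + (1-p)*0.000000] = 0.000000; exercise = 0.000000; V(3,2) = max -> 0.000000
  V(3,3) = exp(-r*dt) * [p*0.000000 + (1-p)*0.000000] = 0.000000; exercise = 0.000000; V(3,3) = max -> 0.000000
  V(2,0) = exp(-r*dt) * [p*7.874092 + (1-p)*1.772522] = 5.064970; exercise = 3.271026; V(2,0) = max -> 5.064970
  V(2,1) = exp(-r*dt) * [p*1.772522 + (1-p)*0.000000] = 0.960504; exercise = 0.000000; V(2,1) = max -> 0.960504
  V(2,2) = exp(-r*dt) * [p*0.000000 + (1-p)*0.000000] = 0.000000; exercise = 0.000000; V(2,2) = max -> 0.000000
  V(1,0) = exp(-r*dt) * [p*5.064970 + (1-p)*0.960504] = 3.177120; exercise = 0.000000; V(1,0) = max -> 3.177120
  V(1,1) = exp(-r*dt) * [p*0.960504 + (1-p)*0.000000] = 0.520483; exercise = 0.000000; V(1,1) = max -> 0.520483
  V(0,0) = exp(-r*dt) * [p*3.177120 + (1-p)*0.520483] = 1.955993; exercise = 0.000000; V(0,0) = max -> 1.955993

Answer: Price = V(0,0) = 1.9560


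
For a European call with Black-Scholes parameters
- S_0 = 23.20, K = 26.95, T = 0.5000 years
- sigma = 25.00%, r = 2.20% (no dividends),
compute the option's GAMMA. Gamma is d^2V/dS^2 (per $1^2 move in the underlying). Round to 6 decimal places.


d1 = -0.6969584903; d2 = -0.8737351856
phi(d1) = 0.3129180005; exp(-qT) = 1.0000000000; exp(-rT) = 0.9890602788
Gamma = exp(-qT) * phi(d1) / (S * sigma * sqrt(T)) = 1.0000000000 * 0.3129180005 / (23.2000 * 0.2500 * 0.7071067812) = 0.076299

Answer: Gamma = 0.076299


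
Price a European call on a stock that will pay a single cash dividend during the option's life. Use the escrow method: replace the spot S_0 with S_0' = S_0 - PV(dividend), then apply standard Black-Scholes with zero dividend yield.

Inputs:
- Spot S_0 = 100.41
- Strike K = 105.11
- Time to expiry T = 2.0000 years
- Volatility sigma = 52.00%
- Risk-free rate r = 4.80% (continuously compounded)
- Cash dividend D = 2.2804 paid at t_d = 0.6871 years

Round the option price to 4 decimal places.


Answer: Price = 29.1619

Derivation:
PV(D) = D * exp(-r * t_d) = 2.2804 * 0.96755714 = 2.20641729
S_0' = S_0 - PV(D) = 100.4100 - 2.20641729 = 98.20358271
d1 = (ln(S_0'/K) + (r + sigma^2/2)*T) / (sigma*sqrt(T)) = 0.40581848
d2 = d1 - sigma*sqrt(T) = -0.32957257
exp(-rT) = 0.90846402
N(d1) = 0.65756201; N(d2) = 0.37086147
C = S_0' * N(d1) - K * exp(-rT) * N(d2) = 98.20358271 * 0.65756201 - 105.1100 * 0.90846402 * 0.37086147 = 29.1619


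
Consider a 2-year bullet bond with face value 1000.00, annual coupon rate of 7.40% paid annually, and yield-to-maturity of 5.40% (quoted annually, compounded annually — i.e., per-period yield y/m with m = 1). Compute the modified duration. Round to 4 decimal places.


Coupon per period c = face * coupon_rate / m = 74.000000
Periods per year m = 1; per-period yield y/m = 0.054000
Number of cashflows N = 2
Cashflows (t years, CF_t, discount factor 1/(1+y/m)^(m*t), PV):
  t = 1.0000: CF_t = 74.000000, DF = 0.948767, PV = 70.208729
  t = 2.0000: CF_t = 1074.000000, DF = 0.900158, PV = 966.769765
Price P = sum_t PV_t = 1036.978493
First compute Macaulay numerator sum_t t * PV_t:
  t * PV_t at t = 1.0000: 70.208729
  t * PV_t at t = 2.0000: 1933.539530
Macaulay duration D = 2003.748258 / 1036.978493 = 1.932295
Modified duration = D / (1 + y/m) = 1.932295 / (1 + 0.054000) = 1.833297

Answer: Modified duration = 1.8333


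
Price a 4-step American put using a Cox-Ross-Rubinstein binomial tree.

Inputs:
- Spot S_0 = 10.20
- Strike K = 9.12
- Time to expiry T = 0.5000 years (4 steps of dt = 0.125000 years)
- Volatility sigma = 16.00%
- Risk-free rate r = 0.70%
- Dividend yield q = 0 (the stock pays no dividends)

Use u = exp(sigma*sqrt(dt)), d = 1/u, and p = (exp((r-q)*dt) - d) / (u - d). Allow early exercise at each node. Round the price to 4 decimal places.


dt = T/N = 0.125000
u = exp(sigma*sqrt(dt)) = 1.058199; d = 1/u = 0.945002
p = (exp((r-q)*dt) - d) / (u - d) = 0.493595
Discount per step: exp(-r*dt) = 0.999125
Stock lattice S(k, i) with i counting down-moves:
  k=0: S(0,0) = 10.2000
  k=1: S(1,0) = 10.7936; S(1,1) = 9.6390
  k=2: S(2,0) = 11.4218; S(2,1) = 10.2000; S(2,2) = 9.1089
  k=3: S(3,0) = 12.0866; S(3,1) = 10.7936; S(3,2) = 9.6390; S(3,3) = 8.6079
  k=4: S(4,0) = 12.7900; S(4,1) = 11.4218; S(4,2) = 10.2000; S(4,3) = 9.1089; S(4,4) = 8.1345
Terminal payoffs V(N, i) = max(K - S_T, 0):
  V(4,0) = 0.000000; V(4,1) = 0.000000; V(4,2) = 0.000000; V(4,3) = 0.011112; V(4,4) = 0.985506
Backward induction: V(k, i) = exp(-r*dt) * [p * V(k+1, i) + (1-p) * V(k+1, i+1)]; then take max(V_cont, immediate exercise) for American.
  V(3,0) = exp(-r*dt) * [p*0.000000 + (1-p)*0.000000] = 0.000000; exercise = 0.000000; V(3,0) = max -> 0.000000
  V(3,1) = exp(-r*dt) * [p*0.000000 + (1-p)*0.000000] = 0.000000; exercise = 0.000000; V(3,1) = max -> 0.000000
  V(3,2) = exp(-r*dt) * [p*0.000000 + (1-p)*0.011112] = 0.005622; exercise = 0.000000; V(3,2) = max -> 0.005622
  V(3,3) = exp(-r*dt) * [p*0.011112 + (1-p)*0.985506] = 0.504109; exercise = 0.512085; V(3,3) = max -> 0.512085
  V(2,0) = exp(-r*dt) * [p*0.000000 + (1-p)*0.000000] = 0.000000; exercise = 0.000000; V(2,0) = max -> 0.000000
  V(2,1) = exp(-r*dt) * [p*0.000000 + (1-p)*0.005622] = 0.002845; exercise = 0.000000; V(2,1) = max -> 0.002845
  V(2,2) = exp(-r*dt) * [p*0.005622 + (1-p)*0.512085] = 0.261869; exercise = 0.011112; V(2,2) = max -> 0.261869
  V(1,0) = exp(-r*dt) * [p*0.000000 + (1-p)*0.002845] = 0.001439; exercise = 0.000000; V(1,0) = max -> 0.001439
  V(1,1) = exp(-r*dt) * [p*0.002845 + (1-p)*0.261869] = 0.133898; exercise = 0.000000; V(1,1) = max -> 0.133898
  V(0,0) = exp(-r*dt) * [p*0.001439 + (1-p)*0.133898] = 0.068457; exercise = 0.000000; V(0,0) = max -> 0.068457

Answer: Price = V(0,0) = 0.0685


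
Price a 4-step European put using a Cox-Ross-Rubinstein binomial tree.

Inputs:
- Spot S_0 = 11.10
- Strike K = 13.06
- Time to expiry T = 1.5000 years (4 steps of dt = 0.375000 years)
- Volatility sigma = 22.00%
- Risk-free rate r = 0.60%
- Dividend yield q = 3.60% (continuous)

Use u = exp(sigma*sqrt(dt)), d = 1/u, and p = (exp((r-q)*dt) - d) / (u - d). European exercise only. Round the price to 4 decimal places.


dt = T/N = 0.375000
u = exp(sigma*sqrt(dt)) = 1.144219; d = 1/u = 0.873959
p = (exp((r-q)*dt) - d) / (u - d) = 0.424977
Discount per step: exp(-r*dt) = 0.997753
Stock lattice S(k, i) with i counting down-moves:
  k=0: S(0,0) = 11.1000
  k=1: S(1,0) = 12.7008; S(1,1) = 9.7009
  k=2: S(2,0) = 14.5325; S(2,1) = 11.1000; S(2,2) = 8.4782
  k=3: S(3,0) = 16.6284; S(3,1) = 12.7008; S(3,2) = 9.7009; S(3,3) = 7.4096
  k=4: S(4,0) = 19.0265; S(4,1) = 14.5325; S(4,2) = 11.1000; S(4,3) = 8.4782; S(4,4) = 6.4757
Terminal payoffs V(N, i) = max(K - S_T, 0):
  V(4,0) = 0.000000; V(4,1) = 0.000000; V(4,2) = 1.960000; V(4,3) = 4.581774; V(4,4) = 6.584296
Backward induction: V(k, i) = exp(-r*dt) * [p * V(k+1, i) + (1-p) * V(k+1, i+1)].
  V(3,0) = exp(-r*dt) * [p*0.000000 + (1-p)*0.000000] = 0.000000
  V(3,1) = exp(-r*dt) * [p*0.000000 + (1-p)*1.960000] = 1.124512
  V(3,2) = exp(-r*dt) * [p*1.960000 + (1-p)*4.581774] = 3.459787
  V(3,3) = exp(-r*dt) * [p*4.581774 + (1-p)*6.584296] = 5.720385
  V(2,0) = exp(-r*dt) * [p*0.000000 + (1-p)*1.124512] = 0.645167
  V(2,1) = exp(-r*dt) * [p*1.124512 + (1-p)*3.459787] = 2.461804
  V(2,2) = exp(-r*dt) * [p*3.459787 + (1-p)*5.720385] = 4.748985
  V(1,0) = exp(-r*dt) * [p*0.645167 + (1-p)*2.461804] = 1.685977
  V(1,1) = exp(-r*dt) * [p*2.461804 + (1-p)*4.748985] = 3.768497
  V(0,0) = exp(-r*dt) * [p*1.685977 + (1-p)*3.768497] = 2.876993

Answer: Price = V(0,0) = 2.8770


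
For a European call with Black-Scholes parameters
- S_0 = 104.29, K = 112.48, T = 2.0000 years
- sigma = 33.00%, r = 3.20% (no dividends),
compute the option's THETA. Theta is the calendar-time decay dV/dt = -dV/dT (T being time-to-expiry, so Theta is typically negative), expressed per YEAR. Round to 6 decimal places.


Answer: Theta = -6.094041

Derivation:
d1 = 0.2084894746; d2 = -0.2582010009
phi(d1) = 0.3903652406; exp(-qT) = 1.0000000000; exp(-rT) = 0.9380049995
Theta = -S*exp(-qT)*phi(d1)*sigma/(2*sqrt(T)) - r*K*exp(-rT)*N(d2) + q*S*exp(-qT)*N(d1)
N(d1) = 0.5825765999; N(d2) = 0.3981258927; sqrt(T) = 1.4142135624
Term 1 = -104.2900 * 1.0000000000 * 0.3903652406 * 0.3300 / (2 * 1.4142135624) = -4.7498812655
Term 2 = -0.0320 * 112.4800 * 0.9380049995 * 0.3981258927 = -1.3441596758
Term 3 = 0 (no dividend yield, q = 0)
Theta = -4.7498812655 + (-1.3441596758) + (0.0000000000) = -6.094041


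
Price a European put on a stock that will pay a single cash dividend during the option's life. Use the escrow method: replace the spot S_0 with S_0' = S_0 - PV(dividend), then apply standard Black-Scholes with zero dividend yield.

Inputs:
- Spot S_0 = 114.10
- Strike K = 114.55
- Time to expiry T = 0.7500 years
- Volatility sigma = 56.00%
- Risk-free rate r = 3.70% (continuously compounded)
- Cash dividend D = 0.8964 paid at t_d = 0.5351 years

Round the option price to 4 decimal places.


PV(D) = D * exp(-r * t_d) = 0.8964 * 0.98039601 = 0.87882698
S_0' = S_0 - PV(D) = 114.1000 - 0.87882698 = 113.22117302
d1 = (ln(S_0'/K) + (r + sigma^2/2)*T) / (sigma*sqrt(T)) = 0.27564718
d2 = d1 - sigma*sqrt(T) = -0.20932704
exp(-rT) = 0.97263149
N(-d1) = 0.39140953; N(-d2) = 0.58290353
P = K * exp(-rT) * N(-d2) - S_0' * N(-d1) = 114.5500 * 0.97263149 * 0.58290353 - 113.22117302 * 0.39140953 = 20.6283

Answer: Price = 20.6283


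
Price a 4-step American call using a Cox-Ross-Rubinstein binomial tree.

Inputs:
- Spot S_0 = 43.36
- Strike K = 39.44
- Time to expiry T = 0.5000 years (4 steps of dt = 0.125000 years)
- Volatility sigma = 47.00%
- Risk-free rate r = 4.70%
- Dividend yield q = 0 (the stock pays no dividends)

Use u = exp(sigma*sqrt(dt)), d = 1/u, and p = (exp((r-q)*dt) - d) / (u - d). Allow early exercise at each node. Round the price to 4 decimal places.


Answer: Price = V(0,0) = 8.3259

Derivation:
dt = T/N = 0.125000
u = exp(sigma*sqrt(dt)) = 1.180774; d = 1/u = 0.846902
p = (exp((r-q)*dt) - d) / (u - d) = 0.476201
Discount per step: exp(-r*dt) = 0.994142
Stock lattice S(k, i) with i counting down-moves:
  k=0: S(0,0) = 43.3600
  k=1: S(1,0) = 51.1984; S(1,1) = 36.7217
  k=2: S(2,0) = 60.4537; S(2,1) = 43.3600; S(2,2) = 31.0997
  k=3: S(3,0) = 71.3821; S(3,1) = 51.1984; S(3,2) = 36.7217; S(3,3) = 26.3384
  k=4: S(4,0) = 84.2862; S(4,1) = 60.4537; S(4,2) = 43.3600; S(4,3) = 31.0997; S(4,4) = 22.3060
Terminal payoffs V(N, i) = max(S_T - K, 0):
  V(4,0) = 44.846165; V(4,1) = 21.013686; V(4,2) = 3.920000; V(4,3) = 0.000000; V(4,4) = 0.000000
Backward induction: V(k, i) = exp(-r*dt) * [p * V(k+1, i) + (1-p) * V(k+1, i+1)]; then take max(V_cont, immediate exercise) for American.
  V(3,0) = exp(-r*dt) * [p*44.846165 + (1-p)*21.013686] = 32.173166; exercise = 31.942136; V(3,0) = max -> 32.173166
  V(3,1) = exp(-r*dt) * [p*21.013686 + (1-p)*3.920000] = 11.989388; exercise = 11.758357; V(3,1) = max -> 11.989388
  V(3,2) = exp(-r*dt) * [p*3.920000 + (1-p)*0.000000] = 1.855774; exercise = 0.000000; V(3,2) = max -> 1.855774
  V(3,3) = exp(-r*dt) * [p*0.000000 + (1-p)*0.000000] = 0.000000; exercise = 0.000000; V(3,3) = max -> 0.000000
  V(2,0) = exp(-r*dt) * [p*32.173166 + (1-p)*11.989388] = 21.474394; exercise = 21.013686; V(2,0) = max -> 21.474394
  V(2,1) = exp(-r*dt) * [p*11.989388 + (1-p)*1.855774] = 6.642275; exercise = 3.920000; V(2,1) = max -> 6.642275
  V(2,2) = exp(-r*dt) * [p*1.855774 + (1-p)*0.000000] = 0.878545; exercise = 0.000000; V(2,2) = max -> 0.878545
  V(1,0) = exp(-r*dt) * [p*21.474394 + (1-p)*6.642275] = 13.625064; exercise = 11.758357; V(1,0) = max -> 13.625064
  V(1,1) = exp(-r*dt) * [p*6.642275 + (1-p)*0.878545] = 3.602016; exercise = 0.000000; V(1,1) = max -> 3.602016
  V(0,0) = exp(-r*dt) * [p*13.625064 + (1-p)*3.602016] = 8.325944; exercise = 3.920000; V(0,0) = max -> 8.325944


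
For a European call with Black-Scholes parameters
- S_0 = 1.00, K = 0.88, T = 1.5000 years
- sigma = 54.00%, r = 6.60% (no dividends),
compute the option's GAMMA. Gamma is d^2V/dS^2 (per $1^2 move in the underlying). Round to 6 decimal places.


Answer: Gamma = 0.480757

Derivation:
d1 = 0.6736601380; d2 = 0.0122979075
phi(d1) = 0.3179543296; exp(-qT) = 1.0000000000; exp(-rT) = 0.9057427080
Gamma = exp(-qT) * phi(d1) / (S * sigma * sqrt(T)) = 1.0000000000 * 0.3179543296 / (1.0000 * 0.5400 * 1.2247448714) = 0.480757


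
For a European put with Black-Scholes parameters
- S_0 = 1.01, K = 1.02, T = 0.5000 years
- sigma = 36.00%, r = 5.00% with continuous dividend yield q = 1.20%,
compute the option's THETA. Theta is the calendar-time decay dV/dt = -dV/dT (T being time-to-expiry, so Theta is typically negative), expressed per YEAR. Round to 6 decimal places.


d1 = 0.1632147940; d2 = -0.0913436472
phi(d1) = 0.3936637865; exp(-qT) = 0.9940179641; exp(-rT) = 0.9753099120
Theta = -S*exp(-qT)*phi(d1)*sigma/(2*sqrt(T)) + r*K*exp(-rT)*N(-d2) - q*S*exp(-qT)*N(-d1)
N(-d1) = 0.4351746592; N(-d2) = 0.5363902313; sqrt(T) = 0.7071067812
Term 1 = -1.0100 * 0.9940179641 * 0.3936637865 * 0.3600 / (2 * 0.7071067812) = -0.1006070872
Term 2 = 0.0500 * 1.0200 * 0.9753099120 * 0.5363902313 = 0.0266804822
Term 3 = -0.0120 * 1.0100 * 0.9940179641 * 0.4351746592 = -0.0052427657
Theta = -0.1006070872 + (0.0266804822) + (-0.0052427657) = -0.079169

Answer: Theta = -0.079169


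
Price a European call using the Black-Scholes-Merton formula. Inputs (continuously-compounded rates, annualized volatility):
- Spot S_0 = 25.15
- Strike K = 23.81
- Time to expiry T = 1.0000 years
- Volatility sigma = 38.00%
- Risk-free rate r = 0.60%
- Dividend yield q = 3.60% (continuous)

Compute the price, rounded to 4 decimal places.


d1 = (ln(S/K) + (r - q + 0.5*sigma^2) * T) / (sigma * sqrt(T)) = 0.25513746
d2 = d1 - sigma * sqrt(T) = -0.12486254
exp(-rT) = 0.99401796; exp(-qT) = 0.96464029
C = S_0 * exp(-qT) * N(d1) - K * exp(-rT) * N(d2)
N(d1) = 0.60069154; N(d2) = 0.45031619
C = 25.1500 * 0.96464029 * 0.60069154 - 23.8100 * 0.99401796 * 0.45031619 = 3.9153

Answer: Price = 3.9153


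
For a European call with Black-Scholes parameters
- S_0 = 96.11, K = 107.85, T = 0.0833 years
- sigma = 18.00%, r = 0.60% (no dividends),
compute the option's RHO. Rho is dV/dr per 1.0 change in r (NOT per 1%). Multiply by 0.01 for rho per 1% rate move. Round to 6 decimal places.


Answer: Rho = 0.114191

Derivation:
d1 = -2.1827964488; d2 = -2.2347475796
phi(d1) = 0.0368375084; exp(-qT) = 1.0000000000; exp(-rT) = 0.9995003249
N(d2) = 0.0127169625
Rho = K*T*exp(-rT)*N(d2) = 107.8500 * 0.0833 * 0.9995003249 * 0.0127169625 = 0.114191


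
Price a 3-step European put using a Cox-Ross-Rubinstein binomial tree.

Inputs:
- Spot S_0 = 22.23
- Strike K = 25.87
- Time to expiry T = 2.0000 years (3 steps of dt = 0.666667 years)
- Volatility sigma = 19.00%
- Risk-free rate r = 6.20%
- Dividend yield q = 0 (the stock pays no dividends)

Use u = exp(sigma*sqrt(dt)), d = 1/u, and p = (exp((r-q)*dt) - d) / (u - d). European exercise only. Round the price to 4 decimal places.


Answer: Price = V(0,0) = 2.4475

Derivation:
dt = T/N = 0.666667
u = exp(sigma*sqrt(dt)) = 1.167815; d = 1/u = 0.856300
p = (exp((r-q)*dt) - d) / (u - d) = 0.596759
Discount per step: exp(-r*dt) = 0.959509
Stock lattice S(k, i) with i counting down-moves:
  k=0: S(0,0) = 22.2300
  k=1: S(1,0) = 25.9605; S(1,1) = 19.0356
  k=2: S(2,0) = 30.3171; S(2,1) = 22.2300; S(2,2) = 16.3001
  k=3: S(3,0) = 35.4047; S(3,1) = 25.9605; S(3,2) = 19.0356; S(3,3) = 13.9578
Terminal payoffs V(N, i) = max(K - S_T, 0):
  V(3,0) = 0.000000; V(3,1) = 0.000000; V(3,2) = 6.834448; V(3,3) = 11.912183
Backward induction: V(k, i) = exp(-r*dt) * [p * V(k+1, i) + (1-p) * V(k+1, i+1)].
  V(2,0) = exp(-r*dt) * [p*0.000000 + (1-p)*0.000000] = 0.000000
  V(2,1) = exp(-r*dt) * [p*0.000000 + (1-p)*6.834448] = 2.644338
  V(2,2) = exp(-r*dt) * [p*6.834448 + (1-p)*11.912183] = 8.522359
  V(1,0) = exp(-r*dt) * [p*0.000000 + (1-p)*2.644338] = 1.023129
  V(1,1) = exp(-r*dt) * [p*2.644338 + (1-p)*8.522359] = 4.811550
  V(0,0) = exp(-r*dt) * [p*1.023129 + (1-p)*4.811550] = 2.447492


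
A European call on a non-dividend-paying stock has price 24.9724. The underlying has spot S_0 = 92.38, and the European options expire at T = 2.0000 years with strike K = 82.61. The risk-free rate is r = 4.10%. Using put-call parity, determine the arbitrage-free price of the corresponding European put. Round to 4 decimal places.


Answer: Put price = 8.6987

Derivation:
Put-call parity: C - P = S_0 * exp(-qT) - K * exp(-rT).
S_0 * exp(-qT) = 92.3800 * 1.00000000 = 92.38000000
K * exp(-rT) = 82.6100 * 0.92127196 = 76.10627651
P = C - S*exp(-qT) + K*exp(-rT)
P = 24.9724 - 92.38000000 + 76.10627651 = 8.6987


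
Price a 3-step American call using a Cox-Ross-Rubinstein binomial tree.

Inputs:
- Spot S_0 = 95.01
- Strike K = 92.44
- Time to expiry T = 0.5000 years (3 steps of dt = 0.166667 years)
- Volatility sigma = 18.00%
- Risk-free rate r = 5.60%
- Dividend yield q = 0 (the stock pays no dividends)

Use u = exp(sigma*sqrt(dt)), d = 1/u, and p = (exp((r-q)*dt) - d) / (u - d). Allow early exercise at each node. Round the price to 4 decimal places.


Answer: Price = V(0,0) = 7.9734

Derivation:
dt = T/N = 0.166667
u = exp(sigma*sqrt(dt)) = 1.076252; d = 1/u = 0.929150
p = (exp((r-q)*dt) - d) / (u - d) = 0.545382
Discount per step: exp(-r*dt) = 0.990710
Stock lattice S(k, i) with i counting down-moves:
  k=0: S(0,0) = 95.0100
  k=1: S(1,0) = 102.2547; S(1,1) = 88.2786
  k=2: S(2,0) = 110.0518; S(2,1) = 95.0100; S(2,2) = 82.0241
  k=3: S(3,0) = 118.4435; S(3,1) = 102.2547; S(3,2) = 88.2786; S(3,3) = 76.2127
Terminal payoffs V(N, i) = max(S_T - K, 0):
  V(3,0) = 26.003520; V(3,1) = 9.814708; V(3,2) = 0.000000; V(3,3) = 0.000000
Backward induction: V(k, i) = exp(-r*dt) * [p * V(k+1, i) + (1-p) * V(k+1, i+1)]; then take max(V_cont, immediate exercise) for American.
  V(2,0) = exp(-r*dt) * [p*26.003520 + (1-p)*9.814708] = 18.470600; exercise = 17.611841; V(2,0) = max -> 18.470600
  V(2,1) = exp(-r*dt) * [p*9.814708 + (1-p)*0.000000] = 5.303041; exercise = 2.570000; V(2,1) = max -> 5.303041
  V(2,2) = exp(-r*dt) * [p*0.000000 + (1-p)*0.000000] = 0.000000; exercise = 0.000000; V(2,2) = max -> 0.000000
  V(1,0) = exp(-r*dt) * [p*18.470600 + (1-p)*5.303041] = 12.368416; exercise = 9.814708; V(1,0) = max -> 12.368416
  V(1,1) = exp(-r*dt) * [p*5.303041 + (1-p)*0.000000] = 2.865317; exercise = 0.000000; V(1,1) = max -> 2.865317
  V(0,0) = exp(-r*dt) * [p*12.368416 + (1-p)*2.865317] = 7.973372; exercise = 2.570000; V(0,0) = max -> 7.973372


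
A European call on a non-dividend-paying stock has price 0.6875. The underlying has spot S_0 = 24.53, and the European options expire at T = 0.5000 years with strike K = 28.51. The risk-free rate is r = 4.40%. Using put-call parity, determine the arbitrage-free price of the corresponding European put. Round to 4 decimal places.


Put-call parity: C - P = S_0 * exp(-qT) - K * exp(-rT).
S_0 * exp(-qT) = 24.5300 * 1.00000000 = 24.53000000
K * exp(-rT) = 28.5100 * 0.97824024 = 27.88962910
P = C - S*exp(-qT) + K*exp(-rT)
P = 0.6875 - 24.53000000 + 27.88962910 = 4.0471

Answer: Put price = 4.0471


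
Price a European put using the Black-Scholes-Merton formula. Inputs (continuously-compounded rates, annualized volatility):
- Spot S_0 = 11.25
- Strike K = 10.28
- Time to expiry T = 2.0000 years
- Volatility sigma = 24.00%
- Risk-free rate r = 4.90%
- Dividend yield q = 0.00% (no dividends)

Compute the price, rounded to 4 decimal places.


Answer: Price = 0.6262

Derivation:
d1 = (ln(S/K) + (r - q + 0.5*sigma^2) * T) / (sigma * sqrt(T)) = 0.72410053
d2 = d1 - sigma * sqrt(T) = 0.38468927
exp(-rT) = 0.90664890; exp(-qT) = 1.00000000
P = K * exp(-rT) * N(-d2) - S_0 * exp(-qT) * N(-d1)
N(-d1) = 0.23450201; N(-d2) = 0.35023382
P = 10.2800 * 0.90664890 * 0.35023382 - 11.2500 * 1.00000000 * 0.23450201 = 0.6262


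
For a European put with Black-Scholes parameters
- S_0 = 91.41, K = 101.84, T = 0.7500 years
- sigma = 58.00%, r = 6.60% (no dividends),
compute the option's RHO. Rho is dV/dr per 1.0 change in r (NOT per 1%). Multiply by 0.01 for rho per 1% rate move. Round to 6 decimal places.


d1 = 0.1345861758; d2 = -0.3677085584
phi(d1) = 0.3953454843; exp(-qT) = 1.0000000000; exp(-rT) = 0.9517051581
N(-d2) = 0.6434547208
Rho = -K*T*exp(-rT)*N(-d2) = -101.8400 * 0.7500 * 0.9517051581 * 0.6434547208 = -46.773522

Answer: Rho = -46.773522


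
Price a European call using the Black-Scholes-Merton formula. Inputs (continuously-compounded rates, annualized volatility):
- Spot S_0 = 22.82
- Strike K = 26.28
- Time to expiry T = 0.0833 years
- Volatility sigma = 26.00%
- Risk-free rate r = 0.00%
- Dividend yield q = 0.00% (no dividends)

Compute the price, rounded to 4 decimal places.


d1 = (ln(S/K) + (r - q + 0.5*sigma^2) * T) / (sigma * sqrt(T)) = -1.84374129
d2 = d1 - sigma * sqrt(T) = -1.91878181
exp(-rT) = 1.00000000; exp(-qT) = 1.00000000
C = S_0 * exp(-qT) * N(d1) - K * exp(-rT) * N(d2)
N(d1) = 0.03261043; N(d2) = 0.02750598
C = 22.8200 * 1.00000000 * 0.03261043 - 26.2800 * 1.00000000 * 0.02750598 = 0.0213

Answer: Price = 0.0213


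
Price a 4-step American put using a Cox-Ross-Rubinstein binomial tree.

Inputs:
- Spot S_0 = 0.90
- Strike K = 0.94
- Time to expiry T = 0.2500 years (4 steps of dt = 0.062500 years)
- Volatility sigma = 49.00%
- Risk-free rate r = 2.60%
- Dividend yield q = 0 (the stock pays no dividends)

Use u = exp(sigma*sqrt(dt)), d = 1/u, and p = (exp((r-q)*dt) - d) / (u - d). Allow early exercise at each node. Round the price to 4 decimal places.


Answer: Price = V(0,0) = 0.1093

Derivation:
dt = T/N = 0.062500
u = exp(sigma*sqrt(dt)) = 1.130319; d = 1/u = 0.884706
p = (exp((r-q)*dt) - d) / (u - d) = 0.476035
Discount per step: exp(-r*dt) = 0.998376
Stock lattice S(k, i) with i counting down-moves:
  k=0: S(0,0) = 0.9000
  k=1: S(1,0) = 1.0173; S(1,1) = 0.7962
  k=2: S(2,0) = 1.1499; S(2,1) = 0.9000; S(2,2) = 0.7044
  k=3: S(3,0) = 1.2997; S(3,1) = 1.0173; S(3,2) = 0.7962; S(3,3) = 0.6232
  k=4: S(4,0) = 1.4691; S(4,1) = 1.1499; S(4,2) = 0.9000; S(4,3) = 0.7044; S(4,4) = 0.5514
Terminal payoffs V(N, i) = max(K - S_T, 0):
  V(4,0) = 0.000000; V(4,1) = 0.000000; V(4,2) = 0.040000; V(4,3) = 0.235566; V(4,4) = 0.388636
Backward induction: V(k, i) = exp(-r*dt) * [p * V(k+1, i) + (1-p) * V(k+1, i+1)]; then take max(V_cont, immediate exercise) for American.
  V(3,0) = exp(-r*dt) * [p*0.000000 + (1-p)*0.000000] = 0.000000; exercise = 0.000000; V(3,0) = max -> 0.000000
  V(3,1) = exp(-r*dt) * [p*0.000000 + (1-p)*0.040000] = 0.020925; exercise = 0.000000; V(3,1) = max -> 0.020925
  V(3,2) = exp(-r*dt) * [p*0.040000 + (1-p)*0.235566] = 0.142238; exercise = 0.143765; V(3,2) = max -> 0.143765
  V(3,3) = exp(-r*dt) * [p*0.235566 + (1-p)*0.388636] = 0.315257; exercise = 0.316783; V(3,3) = max -> 0.316783
  V(2,0) = exp(-r*dt) * [p*0.000000 + (1-p)*0.020925] = 0.010946; exercise = 0.000000; V(2,0) = max -> 0.010946
  V(2,1) = exp(-r*dt) * [p*0.020925 + (1-p)*0.143765] = 0.085150; exercise = 0.040000; V(2,1) = max -> 0.085150
  V(2,2) = exp(-r*dt) * [p*0.143765 + (1-p)*0.316783] = 0.234040; exercise = 0.235566; V(2,2) = max -> 0.235566
  V(1,0) = exp(-r*dt) * [p*0.010946 + (1-p)*0.085150] = 0.049745; exercise = 0.000000; V(1,0) = max -> 0.049745
  V(1,1) = exp(-r*dt) * [p*0.085150 + (1-p)*0.235566] = 0.163697; exercise = 0.143765; V(1,1) = max -> 0.163697
  V(0,0) = exp(-r*dt) * [p*0.049745 + (1-p)*0.163697] = 0.109274; exercise = 0.040000; V(0,0) = max -> 0.109274


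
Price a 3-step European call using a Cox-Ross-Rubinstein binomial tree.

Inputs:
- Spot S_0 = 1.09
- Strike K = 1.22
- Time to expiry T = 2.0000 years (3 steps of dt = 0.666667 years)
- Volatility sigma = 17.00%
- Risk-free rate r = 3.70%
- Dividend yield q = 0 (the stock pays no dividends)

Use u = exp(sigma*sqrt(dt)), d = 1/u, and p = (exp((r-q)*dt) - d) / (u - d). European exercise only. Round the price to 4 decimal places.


Answer: Price = V(0,0) = 0.0811

Derivation:
dt = T/N = 0.666667
u = exp(sigma*sqrt(dt)) = 1.148899; d = 1/u = 0.870398
p = (exp((r-q)*dt) - d) / (u - d) = 0.555025
Discount per step: exp(-r*dt) = 0.975635
Stock lattice S(k, i) with i counting down-moves:
  k=0: S(0,0) = 1.0900
  k=1: S(1,0) = 1.2523; S(1,1) = 0.9487
  k=2: S(2,0) = 1.4388; S(2,1) = 1.0900; S(2,2) = 0.8258
  k=3: S(3,0) = 1.6530; S(3,1) = 1.2523; S(3,2) = 0.9487; S(3,3) = 0.7188
Terminal payoffs V(N, i) = max(S_T - K, 0):
  V(3,0) = 0.432999; V(3,1) = 0.032300; V(3,2) = 0.000000; V(3,3) = 0.000000
Backward induction: V(k, i) = exp(-r*dt) * [p * V(k+1, i) + (1-p) * V(k+1, i+1)].
  V(2,0) = exp(-r*dt) * [p*0.432999 + (1-p)*0.032300] = 0.248492
  V(2,1) = exp(-r*dt) * [p*0.032300 + (1-p)*0.000000] = 0.017491
  V(2,2) = exp(-r*dt) * [p*0.000000 + (1-p)*0.000000] = 0.000000
  V(1,0) = exp(-r*dt) * [p*0.248492 + (1-p)*0.017491] = 0.142152
  V(1,1) = exp(-r*dt) * [p*0.017491 + (1-p)*0.000000] = 0.009471
  V(0,0) = exp(-r*dt) * [p*0.142152 + (1-p)*0.009471] = 0.081088


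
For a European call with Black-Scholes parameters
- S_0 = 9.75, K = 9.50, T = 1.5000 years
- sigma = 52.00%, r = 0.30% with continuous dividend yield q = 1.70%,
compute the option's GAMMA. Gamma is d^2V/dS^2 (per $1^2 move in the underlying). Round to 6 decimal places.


Answer: Gamma = 0.059384

Derivation:
d1 = 0.3262461043; d2 = -0.3106212288
phi(d1) = 0.3782663153; exp(-qT) = 0.9748223790; exp(-rT) = 0.9955101098
Gamma = exp(-qT) * phi(d1) / (S * sigma * sqrt(T)) = 0.9748223790 * 0.3782663153 / (9.7500 * 0.5200 * 1.2247448714) = 0.059384


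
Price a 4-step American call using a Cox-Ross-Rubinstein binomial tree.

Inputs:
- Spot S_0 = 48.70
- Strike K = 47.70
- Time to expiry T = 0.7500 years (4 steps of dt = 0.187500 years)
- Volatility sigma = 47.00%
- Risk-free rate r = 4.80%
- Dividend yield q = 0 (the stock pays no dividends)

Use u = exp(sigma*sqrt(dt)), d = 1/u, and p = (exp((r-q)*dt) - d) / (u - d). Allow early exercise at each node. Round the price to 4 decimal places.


dt = T/N = 0.187500
u = exp(sigma*sqrt(dt)) = 1.225705; d = 1/u = 0.815857
p = (exp((r-q)*dt) - d) / (u - d) = 0.471354
Discount per step: exp(-r*dt) = 0.991040
Stock lattice S(k, i) with i counting down-moves:
  k=0: S(0,0) = 48.7000
  k=1: S(1,0) = 59.6918; S(1,1) = 39.7322
  k=2: S(2,0) = 73.1645; S(2,1) = 48.7000; S(2,2) = 32.4158
  k=3: S(3,0) = 89.6781; S(3,1) = 59.6918; S(3,2) = 39.7322; S(3,3) = 26.4467
  k=4: S(4,0) = 109.9189; S(4,1) = 73.1645; S(4,2) = 48.7000; S(4,3) = 32.4158; S(4,4) = 21.5767
Terminal payoffs V(N, i) = max(S_T - K, 0):
  V(4,0) = 62.218910; V(4,1) = 25.464547; V(4,2) = 1.000000; V(4,3) = 0.000000; V(4,4) = 0.000000
Backward induction: V(k, i) = exp(-r*dt) * [p * V(k+1, i) + (1-p) * V(k+1, i+1)]; then take max(V_cont, immediate exercise) for American.
  V(3,0) = exp(-r*dt) * [p*62.218910 + (1-p)*25.464547] = 42.405505; exercise = 41.978131; V(3,0) = max -> 42.405505
  V(3,1) = exp(-r*dt) * [p*25.464547 + (1-p)*1.000000] = 12.419194; exercise = 11.991820; V(3,1) = max -> 12.419194
  V(3,2) = exp(-r*dt) * [p*1.000000 + (1-p)*0.000000] = 0.467131; exercise = 0.000000; V(3,2) = max -> 0.467131
  V(3,3) = exp(-r*dt) * [p*0.000000 + (1-p)*0.000000] = 0.000000; exercise = 0.000000; V(3,3) = max -> 0.000000
  V(2,0) = exp(-r*dt) * [p*42.405505 + (1-p)*12.419194] = 26.315466; exercise = 25.464547; V(2,0) = max -> 26.315466
  V(2,1) = exp(-r*dt) * [p*12.419194 + (1-p)*0.467131] = 6.046128; exercise = 1.000000; V(2,1) = max -> 6.046128
  V(2,2) = exp(-r*dt) * [p*0.467131 + (1-p)*0.000000] = 0.218212; exercise = 0.000000; V(2,2) = max -> 0.218212
  V(1,0) = exp(-r*dt) * [p*26.315466 + (1-p)*6.046128] = 15.460398; exercise = 11.991820; V(1,0) = max -> 15.460398
  V(1,1) = exp(-r*dt) * [p*6.046128 + (1-p)*0.218212] = 2.938658; exercise = 0.000000; V(1,1) = max -> 2.938658
  V(0,0) = exp(-r*dt) * [p*15.460398 + (1-p)*2.938658] = 8.761625; exercise = 1.000000; V(0,0) = max -> 8.761625

Answer: Price = V(0,0) = 8.7616


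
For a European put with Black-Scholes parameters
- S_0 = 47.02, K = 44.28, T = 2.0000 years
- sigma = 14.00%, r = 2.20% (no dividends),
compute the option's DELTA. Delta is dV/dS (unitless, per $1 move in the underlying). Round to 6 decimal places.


d1 = 0.6244759761; d2 = 0.4264860774
phi(d1) = 0.3282684187; exp(-qT) = 1.0000000000; exp(-rT) = 0.9569539575
N(-d1) = 0.2661575214
Delta = -exp(-qT) * N(-d1) = -1.0000000000 * 0.2661575214 = -0.266158

Answer: Delta = -0.266158


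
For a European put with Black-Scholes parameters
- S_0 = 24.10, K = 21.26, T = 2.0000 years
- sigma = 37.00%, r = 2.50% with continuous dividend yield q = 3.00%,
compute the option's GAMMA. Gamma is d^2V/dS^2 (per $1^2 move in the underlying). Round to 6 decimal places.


Answer: Gamma = 0.026524

Derivation:
d1 = 0.4821406968; d2 = -0.0411183213
phi(d1) = 0.3551665804; exp(-qT) = 0.9417645336; exp(-rT) = 0.9512294245
Gamma = exp(-qT) * phi(d1) / (S * sigma * sqrt(T)) = 0.9417645336 * 0.3551665804 / (24.1000 * 0.3700 * 1.4142135624) = 0.026524


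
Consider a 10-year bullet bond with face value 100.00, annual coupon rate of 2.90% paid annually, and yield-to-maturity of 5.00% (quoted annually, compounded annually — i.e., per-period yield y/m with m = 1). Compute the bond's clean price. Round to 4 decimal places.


Coupon per period c = face * coupon_rate / m = 2.900000
Periods per year m = 1; per-period yield y/m = 0.050000
Number of cashflows N = 10
Cashflows (t years, CF_t, discount factor 1/(1+y/m)^(m*t), PV):
  t = 1.0000: CF_t = 2.900000, DF = 0.952381, PV = 2.761905
  t = 2.0000: CF_t = 2.900000, DF = 0.907029, PV = 2.630385
  t = 3.0000: CF_t = 2.900000, DF = 0.863838, PV = 2.505129
  t = 4.0000: CF_t = 2.900000, DF = 0.822702, PV = 2.385837
  t = 5.0000: CF_t = 2.900000, DF = 0.783526, PV = 2.272226
  t = 6.0000: CF_t = 2.900000, DF = 0.746215, PV = 2.164025
  t = 7.0000: CF_t = 2.900000, DF = 0.710681, PV = 2.060976
  t = 8.0000: CF_t = 2.900000, DF = 0.676839, PV = 1.962834
  t = 9.0000: CF_t = 2.900000, DF = 0.644609, PV = 1.869366
  t = 10.0000: CF_t = 102.900000, DF = 0.613913, PV = 63.171674
Price P = sum_t PV_t = 83.784357

Answer: Price = 83.7844


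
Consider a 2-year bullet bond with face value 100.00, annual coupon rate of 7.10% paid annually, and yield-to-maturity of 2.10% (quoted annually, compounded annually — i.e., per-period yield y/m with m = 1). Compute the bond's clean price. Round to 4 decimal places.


Answer: Price = 109.6936

Derivation:
Coupon per period c = face * coupon_rate / m = 7.100000
Periods per year m = 1; per-period yield y/m = 0.021000
Number of cashflows N = 2
Cashflows (t years, CF_t, discount factor 1/(1+y/m)^(m*t), PV):
  t = 1.0000: CF_t = 7.100000, DF = 0.979432, PV = 6.953967
  t = 2.0000: CF_t = 107.100000, DF = 0.959287, PV = 102.739627
Price P = sum_t PV_t = 109.693594


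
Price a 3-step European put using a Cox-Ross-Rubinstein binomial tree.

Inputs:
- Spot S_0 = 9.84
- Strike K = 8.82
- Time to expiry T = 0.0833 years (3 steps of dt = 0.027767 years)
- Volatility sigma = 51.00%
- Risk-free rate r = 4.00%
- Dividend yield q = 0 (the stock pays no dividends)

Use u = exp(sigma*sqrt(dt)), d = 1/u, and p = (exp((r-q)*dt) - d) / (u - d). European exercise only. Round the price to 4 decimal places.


Answer: Price = V(0,0) = 0.1623

Derivation:
dt = T/N = 0.027767
u = exp(sigma*sqrt(dt)) = 1.088699; d = 1/u = 0.918528
p = (exp((r-q)*dt) - d) / (u - d) = 0.485297
Discount per step: exp(-r*dt) = 0.998890
Stock lattice S(k, i) with i counting down-moves:
  k=0: S(0,0) = 9.8400
  k=1: S(1,0) = 10.7128; S(1,1) = 9.0383
  k=2: S(2,0) = 11.6630; S(2,1) = 9.8400; S(2,2) = 8.3019
  k=3: S(3,0) = 12.6975; S(3,1) = 10.7128; S(3,2) = 9.0383; S(3,3) = 7.6256
Terminal payoffs V(N, i) = max(K - S_T, 0):
  V(3,0) = 0.000000; V(3,1) = 0.000000; V(3,2) = 0.000000; V(3,3) = 1.194433
Backward induction: V(k, i) = exp(-r*dt) * [p * V(k+1, i) + (1-p) * V(k+1, i+1)].
  V(2,0) = exp(-r*dt) * [p*0.000000 + (1-p)*0.000000] = 0.000000
  V(2,1) = exp(-r*dt) * [p*0.000000 + (1-p)*0.000000] = 0.000000
  V(2,2) = exp(-r*dt) * [p*0.000000 + (1-p)*1.194433] = 0.614095
  V(1,0) = exp(-r*dt) * [p*0.000000 + (1-p)*0.000000] = 0.000000
  V(1,1) = exp(-r*dt) * [p*0.000000 + (1-p)*0.614095] = 0.315725
  V(0,0) = exp(-r*dt) * [p*0.000000 + (1-p)*0.315725] = 0.162324


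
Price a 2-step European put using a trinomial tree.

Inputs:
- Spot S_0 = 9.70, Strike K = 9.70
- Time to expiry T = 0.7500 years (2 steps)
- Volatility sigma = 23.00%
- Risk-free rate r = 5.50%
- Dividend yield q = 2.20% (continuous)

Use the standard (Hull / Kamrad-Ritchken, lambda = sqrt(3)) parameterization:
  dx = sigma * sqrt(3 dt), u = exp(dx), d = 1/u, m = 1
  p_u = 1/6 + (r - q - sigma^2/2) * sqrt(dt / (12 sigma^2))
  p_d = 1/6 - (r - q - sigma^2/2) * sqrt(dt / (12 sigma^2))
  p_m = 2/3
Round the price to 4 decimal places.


Answer: Price = V(0,0) = 0.5281

Derivation:
dt = T/N = 0.375000; dx = sigma*sqrt(3*dt) = 0.243952
u = exp(dx) = 1.276283; d = 1/u = 0.783525
p_u = 0.171701, p_m = 0.666667, p_d = 0.161632
Discount per step: exp(-r*dt) = 0.979586
Stock lattice S(k, j) with j the centered position index:
  k=0: S(0,+0) = 9.7000
  k=1: S(1,-1) = 7.6002; S(1,+0) = 9.7000; S(1,+1) = 12.3799
  k=2: S(2,-2) = 5.9549; S(2,-1) = 7.6002; S(2,+0) = 9.7000; S(2,+1) = 12.3799; S(2,+2) = 15.8003
Terminal payoffs V(N, j) = max(K - S_T, 0):
  V(2,-2) = 3.745054; V(2,-1) = 2.099804; V(2,+0) = 0.000000; V(2,+1) = 0.000000; V(2,+2) = 0.000000
Backward induction: V(k, j) = exp(-r*dt) * [p_u * V(k+1, j+1) + p_m * V(k+1, j) + p_d * V(k+1, j-1)]
  V(1,-1) = exp(-r*dt) * [p_u*0.000000 + p_m*2.099804 + p_d*3.745054] = 1.964258
  V(1,+0) = exp(-r*dt) * [p_u*0.000000 + p_m*0.000000 + p_d*2.099804] = 0.332468
  V(1,+1) = exp(-r*dt) * [p_u*0.000000 + p_m*0.000000 + p_d*0.000000] = 0.000000
  V(0,+0) = exp(-r*dt) * [p_u*0.000000 + p_m*0.332468 + p_d*1.964258] = 0.528127


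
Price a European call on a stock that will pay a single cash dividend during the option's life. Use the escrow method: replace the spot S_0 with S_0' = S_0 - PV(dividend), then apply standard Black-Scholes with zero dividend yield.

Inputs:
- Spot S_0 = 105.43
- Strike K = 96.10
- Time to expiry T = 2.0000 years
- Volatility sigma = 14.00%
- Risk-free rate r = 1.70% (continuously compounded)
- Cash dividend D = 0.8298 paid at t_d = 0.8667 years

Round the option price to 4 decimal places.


PV(D) = D * exp(-r * t_d) = 0.8298 * 0.98537411 = 0.81766344
S_0' = S_0 - PV(D) = 105.4300 - 0.81766344 = 104.61233656
d1 = (ln(S_0'/K) + (r + sigma^2/2)*T) / (sigma*sqrt(T)) = 0.69939007
d2 = d1 - sigma*sqrt(T) = 0.50140017
exp(-rT) = 0.96657150
N(d1) = 0.75784585; N(d2) = 0.69195524
C = S_0' * N(d1) - K * exp(-rT) * N(d2) = 104.61233656 * 0.75784585 - 96.1000 * 0.96657150 * 0.69195524 = 15.0060

Answer: Price = 15.0060


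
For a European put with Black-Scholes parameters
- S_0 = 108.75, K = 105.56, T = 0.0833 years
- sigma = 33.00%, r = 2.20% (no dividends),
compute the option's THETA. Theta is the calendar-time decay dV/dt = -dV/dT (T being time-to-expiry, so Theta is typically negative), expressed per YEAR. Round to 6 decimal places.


d1 = 0.3794521651; d2 = 0.2842084251
phi(d1) = 0.3712310975; exp(-qT) = 1.0000000000; exp(-rT) = 0.9981690782
Theta = -S*exp(-qT)*phi(d1)*sigma/(2*sqrt(T)) + r*K*exp(-rT)*N(-d2) - q*S*exp(-qT)*N(-d1)
N(-d1) = 0.3521760598; N(-d2) = 0.3881253296; sqrt(T) = 0.2886173938
Term 1 = -108.7500 * 1.0000000000 * 0.3712310975 * 0.3300 / (2 * 0.2886173938) = -23.0799603519
Term 2 = 0.0220 * 105.5600 * 0.9981690782 * 0.3881253296 = 0.8997009118
Term 3 = 0 (no dividend yield, q = 0)
Theta = -23.0799603519 + (0.8997009118) + (0.0000000000) = -22.180259

Answer: Theta = -22.180259


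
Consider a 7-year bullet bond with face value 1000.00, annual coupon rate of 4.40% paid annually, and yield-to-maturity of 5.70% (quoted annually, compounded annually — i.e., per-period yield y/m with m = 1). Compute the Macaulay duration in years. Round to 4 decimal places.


Answer: Macaulay duration = 6.1370 years

Derivation:
Coupon per period c = face * coupon_rate / m = 44.000000
Periods per year m = 1; per-period yield y/m = 0.057000
Number of cashflows N = 7
Cashflows (t years, CF_t, discount factor 1/(1+y/m)^(m*t), PV):
  t = 1.0000: CF_t = 44.000000, DF = 0.946074, PV = 41.627247
  t = 2.0000: CF_t = 44.000000, DF = 0.895056, PV = 39.382447
  t = 3.0000: CF_t = 44.000000, DF = 0.846789, PV = 37.258701
  t = 4.0000: CF_t = 44.000000, DF = 0.801125, PV = 35.249481
  t = 5.0000: CF_t = 44.000000, DF = 0.757923, PV = 33.348610
  t = 6.0000: CF_t = 44.000000, DF = 0.717051, PV = 31.550246
  t = 7.0000: CF_t = 1044.000000, DF = 0.678383, PV = 708.232068
Price P = sum_t PV_t = 926.648802
Macaulay numerator sum_t t * PV_t:
  t * PV_t at t = 1.0000: 41.627247
  t * PV_t at t = 2.0000: 78.764895
  t * PV_t at t = 3.0000: 111.776104
  t * PV_t at t = 4.0000: 140.997924
  t * PV_t at t = 5.0000: 166.743051
  t * PV_t at t = 6.0000: 189.301477
  t * PV_t at t = 7.0000: 4957.624479
Macaulay duration D = (sum_t t * PV_t) / P = 5686.835177 / 926.648802 = 6.136991
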